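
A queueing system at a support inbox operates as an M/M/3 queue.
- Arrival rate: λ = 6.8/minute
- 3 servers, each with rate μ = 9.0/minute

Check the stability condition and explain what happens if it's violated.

Stability requires ρ = λ/(cμ) < 1
ρ = 6.8/(3 × 9.0) = 6.8/27.00 = 0.2519
Since 0.2519 < 1, the system is STABLE.
The servers are busy 25.19% of the time.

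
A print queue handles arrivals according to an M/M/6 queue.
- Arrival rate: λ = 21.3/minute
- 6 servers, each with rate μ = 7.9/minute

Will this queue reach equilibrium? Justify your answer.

Stability requires ρ = λ/(cμ) < 1
ρ = 21.3/(6 × 7.9) = 21.3/47.40 = 0.4494
Since 0.4494 < 1, the system is STABLE.
The servers are busy 44.94% of the time.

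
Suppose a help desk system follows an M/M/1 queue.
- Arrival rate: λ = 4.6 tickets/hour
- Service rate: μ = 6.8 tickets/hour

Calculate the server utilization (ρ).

Server utilization: ρ = λ/μ
ρ = 4.6/6.8 = 0.6765
The server is busy 67.65% of the time.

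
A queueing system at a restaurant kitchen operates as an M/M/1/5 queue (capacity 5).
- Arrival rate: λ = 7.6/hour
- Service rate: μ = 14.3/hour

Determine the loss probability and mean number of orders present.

ρ = λ/μ = 7.6/14.3 = 0.53147
P₀ = (1-ρ)/(1-ρ^(K+1)) = (1-0.53147)/(1-0.53147^6) = 0.4685/0.9775 = 0.4793
P_K = P₀×ρ^K = 0.4793 × 0.53147^5 = 0.4793 × 0.04240 = 0.02032
Blocking probability P_5 = 0.02032 (2.03%)
L = ρ[1 - (K+1)ρ^K + Kρ^(K+1)] / [(1-ρ)(1-ρ^(K+1))]
L = 0.53147 × (1 - 6×0.042403 + 5×0.022536) / ((1 - 0.53147) × (1 - 0.022536)) = 0.9960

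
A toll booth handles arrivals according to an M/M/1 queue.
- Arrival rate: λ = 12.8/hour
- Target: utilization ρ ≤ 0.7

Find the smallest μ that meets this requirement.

ρ = λ/μ, so μ = λ/ρ
μ ≥ 12.8/0.7 = 18.2857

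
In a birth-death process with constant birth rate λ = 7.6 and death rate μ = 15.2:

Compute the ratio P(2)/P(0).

For constant rates: P(n)/P(0) = (λ/μ)^n
P(2)/P(0) = (7.6/15.2)^2 = 0.5000^2 = 0.2500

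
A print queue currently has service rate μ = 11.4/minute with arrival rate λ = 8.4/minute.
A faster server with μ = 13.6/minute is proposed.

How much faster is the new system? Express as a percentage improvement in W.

System 1: ρ₁ = 8.4/11.4 = 0.7368, W₁ = 1/(11.4-8.4) = 0.33333
System 2: ρ₂ = 8.4/13.6 = 0.6176, W₂ = 1/(13.6-8.4) = 0.19231
Improvement: (W₁-W₂)/W₁ = (0.33333-0.19231)/0.33333 = 42.31%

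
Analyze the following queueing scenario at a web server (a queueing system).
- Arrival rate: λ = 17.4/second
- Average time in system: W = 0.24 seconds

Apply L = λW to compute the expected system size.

Little's Law: L = λW
L = 17.4 × 0.24 = 4.1760 requests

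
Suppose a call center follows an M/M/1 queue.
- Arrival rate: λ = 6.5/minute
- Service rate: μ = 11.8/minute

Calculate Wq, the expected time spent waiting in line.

First, compute utilization: ρ = λ/μ = 6.5/11.8 = 0.5508
For M/M/1: Wq = λ/(μ(μ-λ))
Wq = 6.5/(11.8 × (11.8-6.5))
Wq = 6.5/(11.8 × 5.30)
Wq = 0.1039 minutes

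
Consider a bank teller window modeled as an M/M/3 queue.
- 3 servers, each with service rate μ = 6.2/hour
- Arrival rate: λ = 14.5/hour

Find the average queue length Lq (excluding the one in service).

Traffic intensity: ρ = λ/(cμ) = 14.5/(3×6.2) = 0.7796
Since ρ = 0.7796 < 1, system is stable.
Offered load a = λ/μ = cρ = 14.5/6.2 = 2.3387
P₀ = [ Σₙ₌₀^2 aⁿ/n! + a^3/(3!(1-ρ)) ]⁻¹
Σ = a^0/0! + a^1/1! + a^2/2! = 1.0000 + 2.3387 + 2.7348 = 6.0735
a^3/(3!(1-ρ)) = 12.7917/(6 × 0.22043) = 9.6718
P₀ = 1/(6.0735 + 9.6718) = 0.06351
Lq = P₀·a^3·ρ / (3!(1-ρ)²) = 0.06351 × 12.7917 × 0.7796 / (6 × 0.04859) = 2.1724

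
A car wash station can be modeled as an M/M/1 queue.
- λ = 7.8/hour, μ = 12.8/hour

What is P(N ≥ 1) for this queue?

ρ = λ/μ = 7.8/12.8 = 0.6094
P(N ≥ n) = ρⁿ
P(N ≥ 1) = 0.6094^1
P(N ≥ 1) = 0.6094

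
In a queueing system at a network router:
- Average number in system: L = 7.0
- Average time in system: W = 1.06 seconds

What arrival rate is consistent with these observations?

Little's Law: L = λW, so λ = L/W
λ = 7.0/1.06 = 6.6038 packets/second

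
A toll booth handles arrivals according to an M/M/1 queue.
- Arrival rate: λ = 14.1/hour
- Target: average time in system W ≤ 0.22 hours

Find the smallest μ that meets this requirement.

For M/M/1: W = 1/(μ-λ)
Need W ≤ 0.22, so 1/(μ-λ) ≤ 0.22
μ - λ ≥ 1/0.22 = 4.5455
μ ≥ 14.1 + 4.5455 = 18.6455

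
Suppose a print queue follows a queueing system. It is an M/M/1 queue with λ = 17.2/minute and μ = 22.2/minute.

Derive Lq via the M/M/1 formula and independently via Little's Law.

Method 1 (direct): Lq = λ²/(μ(μ-λ)) = 295.84/(22.2 × 5.00) = 2.6652

Method 2 (Little's Law):
W = 1/(μ-λ) = 1/5.00 = 0.20000
Wq = W - 1/μ = 0.20000 - 0.045045 = 0.154955
Lq = λWq = 17.2 × 0.154955 = 2.6652 ✔ (matches Method 1)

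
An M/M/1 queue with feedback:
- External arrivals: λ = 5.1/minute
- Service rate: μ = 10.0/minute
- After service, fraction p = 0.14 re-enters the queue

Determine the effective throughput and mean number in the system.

Effective arrival rate: λ_eff = λ/(1-p) = 5.1/(1-0.14) = 5.1/0.86 = 5.9302
ρ = λ_eff/μ = 5.9302/10.0 = 0.59302
L = ρ/(1-ρ) = 0.59302/(1-0.59302) = 1.4571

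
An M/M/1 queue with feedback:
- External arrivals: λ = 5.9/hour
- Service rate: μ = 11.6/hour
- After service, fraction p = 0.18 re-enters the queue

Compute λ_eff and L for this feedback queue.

Effective arrival rate: λ_eff = λ/(1-p) = 5.9/(1-0.18) = 5.9/0.82 = 7.19512
ρ = λ_eff/μ = 7.19512/11.6 = 0.620269
L = ρ/(1-ρ) = 0.620269/(1-0.620269) = 1.6334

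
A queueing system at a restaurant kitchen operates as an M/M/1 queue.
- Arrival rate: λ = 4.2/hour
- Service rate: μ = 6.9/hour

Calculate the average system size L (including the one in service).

ρ = λ/μ = 4.2/6.9 = 0.6087
For M/M/1: L = λ/(μ-λ)
L = 4.2/(6.9-4.2) = 4.2/2.70
L = 1.5556 orders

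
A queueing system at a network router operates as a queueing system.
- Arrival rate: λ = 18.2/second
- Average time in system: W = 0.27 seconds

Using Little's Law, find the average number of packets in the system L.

Little's Law: L = λW
L = 18.2 × 0.27 = 4.9140 packets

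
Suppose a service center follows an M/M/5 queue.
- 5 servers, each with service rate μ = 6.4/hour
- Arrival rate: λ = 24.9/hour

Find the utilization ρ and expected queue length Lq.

Traffic intensity: ρ = λ/(cμ) = 24.9/(5×6.4) = 0.7781
Since ρ = 0.7781 < 1, system is stable.
Offered load a = λ/μ = cρ = 24.9/6.4 = 3.8906
P₀ = [ Σₙ₌₀^4 aⁿ/n! + a^5/(5!(1-ρ)) ]⁻¹
Σ = a^0/0! + a^1/1! + a^2/2! + a^3/3! + a^4/4! = 1.0000 + 3.8906 + 7.5685 + 9.8154 + 9.5470 = 31.8215
a^5/(5!(1-ρ)) = 891.4497/(120 × 0.221875) = 33.4817
P₀ = 1/(31.8215 + 33.4817) = 0.01531
Lq = P₀·a^5·ρ / (5!(1-ρ)²) = 0.0153132 × 891.4497 × 0.778125 / (120 × 0.0492285) = 1.7981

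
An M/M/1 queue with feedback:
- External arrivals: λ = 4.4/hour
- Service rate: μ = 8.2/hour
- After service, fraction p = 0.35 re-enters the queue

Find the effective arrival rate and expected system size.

Effective arrival rate: λ_eff = λ/(1-p) = 4.4/(1-0.35) = 4.4/0.65 = 6.76923
ρ = λ_eff/μ = 6.76923/8.2 = 0.825516
L = ρ/(1-ρ) = 0.825516/(1-0.825516) = 4.7312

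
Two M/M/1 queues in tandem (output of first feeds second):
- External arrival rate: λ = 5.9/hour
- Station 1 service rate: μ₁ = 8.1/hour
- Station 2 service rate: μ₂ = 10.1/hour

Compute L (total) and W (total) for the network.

By Jackson's theorem, each station behaves as independent M/M/1.
Station 1: ρ₁ = 5.9/8.1 = 0.7284, L₁ = ρ₁/(1-ρ₁) = λ/(μ₁-λ) = 5.9/2.20 = 2.6818
Station 2: ρ₂ = 5.9/10.1 = 0.5842, L₂ = ρ₂/(1-ρ₂) = λ/(μ₂-λ) = 5.9/4.20 = 1.4048
Total: L = L₁ + L₂ = 2.6818 + 1.4048 = 4.0866
W = L/λ = 4.0866/5.9 = 0.6926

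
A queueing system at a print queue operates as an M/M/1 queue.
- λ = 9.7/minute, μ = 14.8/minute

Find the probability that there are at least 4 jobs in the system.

ρ = λ/μ = 9.7/14.8 = 0.6554
P(N ≥ n) = ρⁿ
P(N ≥ 4) = 0.6554^4
P(N ≥ 4) = 0.1845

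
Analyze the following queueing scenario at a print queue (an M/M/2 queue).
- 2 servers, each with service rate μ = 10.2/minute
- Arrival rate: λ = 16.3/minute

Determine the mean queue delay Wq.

Traffic intensity: ρ = λ/(cμ) = 16.3/(2×10.2) = 0.7990
Since ρ = 0.7990 < 1, system is stable.
Offered load a = λ/μ = cρ = 16.3/10.2 = 1.5980
P₀ = [ Σₙ₌₀^1 aⁿ/n! + a^2/(2!(1-ρ)) ]⁻¹
Σ = a^0/0! + a^1/1! = 1.0000 + 1.5980 = 2.5980
a^2/(2!(1-ρ)) = 2.55373/(2 × 0.200980) = 6.3532
P₀ = 1/(2.5980 + 6.3532) = 0.1117
Lq = P₀·a^2·ρ / (2!(1-ρ)²) = 0.111717 × 2.55373 × 0.799020 / (2 × 0.0403931) = 2.8217
Wq = Lq/λ = 2.8217/16.3 = 0.1731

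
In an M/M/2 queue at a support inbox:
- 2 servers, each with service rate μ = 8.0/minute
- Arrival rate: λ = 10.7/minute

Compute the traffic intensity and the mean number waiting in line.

Traffic intensity: ρ = λ/(cμ) = 10.7/(2×8.0) = 0.6687
Since ρ = 0.6687 < 1, system is stable.
Offered load a = λ/μ = cρ = 10.7/8.0 = 1.3375
P₀ = [ Σₙ₌₀^1 aⁿ/n! + a^2/(2!(1-ρ)) ]⁻¹
Σ = a^0/0! + a^1/1! = 1.0000 + 1.3375 = 2.3375
a^2/(2!(1-ρ)) = 1.7889/(2 × 0.33125) = 2.7002
P₀ = 1/(2.3375 + 2.7002) = 0.1985
Lq = P₀·a^2·ρ / (2!(1-ρ)²) = 0.19850 × 1.7889 × 0.66875 / (2 × 0.10973) = 1.0821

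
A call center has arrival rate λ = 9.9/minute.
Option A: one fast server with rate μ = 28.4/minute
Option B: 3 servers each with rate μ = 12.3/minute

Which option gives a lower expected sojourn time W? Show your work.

Option A: single server μ = 28.4 (M/M/1)
  ρ_A = 9.9/28.4 = 0.3486
  W_A = 1/(μ-λ) = 1/(28.4-9.9) = 1/18.50 = 0.05405

Option B: 3 servers μ = 12.3 (M/M/3)
  ρ_B = λ/(cμ) = 9.9/(3×12.3) = 0.2683
  Offered load a = λ/μ = cρ = 9.9/12.3 = 0.8049
  P₀ = [ Σₙ₌₀^2 aⁿ/n! + a^3/(3!(1-ρ)) ]⁻¹
  Σ = a^0/0! + a^1/1! + a^2/2! = 1.0000 + 0.8049 + 0.3239 = 2.1288
  a^3/(3!(1-ρ)) = 0.5214/(6 × 0.7317) = 0.1188
  P₀ = 1/(2.1288 + 0.1188) = 0.4449
  Lq = P₀·a^3·ρ / (3!(1-ρ)²) = 0.44493 × 0.52142 × 0.26829 / (6 × 0.53540) = 0.01938
  Wq_B = Lq/λ = 0.019376/9.9 = 0.001957
  W_B = Wq_B + 1/μ = 0.001957 + 0.08130 = 0.08326

Since W_A = 0.05405 < W_B = 0.08326, Option A (single fast server) has the shorter time in system.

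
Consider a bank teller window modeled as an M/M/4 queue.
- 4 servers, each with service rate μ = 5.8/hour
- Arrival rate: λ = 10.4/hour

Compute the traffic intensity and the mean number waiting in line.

Traffic intensity: ρ = λ/(cμ) = 10.4/(4×5.8) = 0.4483
Since ρ = 0.4483 < 1, system is stable.
Offered load a = λ/μ = cρ = 10.4/5.8 = 1.7931
P₀ = [ Σₙ₌₀^3 aⁿ/n! + a^4/(4!(1-ρ)) ]⁻¹
Σ = a^0/0! + a^1/1! + a^2/2! + a^3/3! = 1.0000 + 1.7931 + 1.6076 + 0.9609 = 5.3616
a^4/(4!(1-ρ)) = 10.3376/(24 × 0.5517) = 0.7807
P₀ = 1/(5.3616 + 0.7807) = 0.1628
Lq = P₀·a^4·ρ / (4!(1-ρ)²) = 0.1628 × 10.3376 × 0.4483 / (24 × 0.3044) = 0.1033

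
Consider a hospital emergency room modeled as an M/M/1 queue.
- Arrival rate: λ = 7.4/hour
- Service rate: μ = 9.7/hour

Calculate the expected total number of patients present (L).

ρ = λ/μ = 7.4/9.7 = 0.7629
For M/M/1: L = λ/(μ-λ)
L = 7.4/(9.7-7.4) = 7.4/2.30
L = 3.2174 patients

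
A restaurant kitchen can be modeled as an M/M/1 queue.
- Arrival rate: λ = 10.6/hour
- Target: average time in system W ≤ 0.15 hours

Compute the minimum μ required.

For M/M/1: W = 1/(μ-λ)
Need W ≤ 0.15, so 1/(μ-λ) ≤ 0.15
μ - λ ≥ 1/0.15 = 6.6667
μ ≥ 10.6 + 6.6667 = 17.2667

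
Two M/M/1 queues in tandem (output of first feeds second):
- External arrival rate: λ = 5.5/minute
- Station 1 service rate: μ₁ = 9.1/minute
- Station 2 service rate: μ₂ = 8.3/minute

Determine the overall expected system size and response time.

By Jackson's theorem, each station behaves as independent M/M/1.
Station 1: ρ₁ = 5.5/9.1 = 0.6044, L₁ = ρ₁/(1-ρ₁) = λ/(μ₁-λ) = 5.5/3.60 = 1.5278
Station 2: ρ₂ = 5.5/8.3 = 0.6627, L₂ = ρ₂/(1-ρ₂) = λ/(μ₂-λ) = 5.5/2.80 = 1.9643
Total: L = L₁ + L₂ = 1.5278 + 1.9643 = 3.4921
W = L/λ = 3.4921/5.5 = 0.6349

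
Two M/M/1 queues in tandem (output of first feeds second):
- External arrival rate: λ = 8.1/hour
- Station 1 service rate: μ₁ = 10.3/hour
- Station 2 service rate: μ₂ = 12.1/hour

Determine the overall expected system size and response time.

By Jackson's theorem, each station behaves as independent M/M/1.
Station 1: ρ₁ = 8.1/10.3 = 0.7864, L₁ = ρ₁/(1-ρ₁) = λ/(μ₁-λ) = 8.1/2.20 = 3.6818
Station 2: ρ₂ = 8.1/12.1 = 0.6694, L₂ = ρ₂/(1-ρ₂) = λ/(μ₂-λ) = 8.1/4.00 = 2.0250
Total: L = L₁ + L₂ = 3.6818 + 2.0250 = 5.7068
W = L/λ = 5.7068/8.1 = 0.7045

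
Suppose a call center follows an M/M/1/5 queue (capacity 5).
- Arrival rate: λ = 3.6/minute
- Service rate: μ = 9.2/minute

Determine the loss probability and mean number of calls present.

ρ = λ/μ = 3.6/9.2 = 0.3913
P₀ = (1-ρ)/(1-ρ^(K+1)) = (1-0.3913)/(1-0.3913^6) = 0.6087/0.9964 = 0.6109
P_K = P₀×ρ^K = 0.6109 × 0.3913^5 = 0.6109 × 0.009174 = 0.005604
Blocking probability P_5 = 0.005604 (0.56%)
L = ρ[1 - (K+1)ρ^K + Kρ^(K+1)] / [(1-ρ)(1-ρ^(K+1))]
L = 0.3913 × (1 - 6×0.009174 + 5×0.003590) / ((1 - 0.3913) × (1 - 0.003590)) = 0.6212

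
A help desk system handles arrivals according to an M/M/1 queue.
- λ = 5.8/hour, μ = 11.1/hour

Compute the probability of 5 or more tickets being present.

ρ = λ/μ = 5.8/11.1 = 0.52252
P(N ≥ n) = ρⁿ
P(N ≥ 5) = 0.52252^5
P(N ≥ 5) = 0.03895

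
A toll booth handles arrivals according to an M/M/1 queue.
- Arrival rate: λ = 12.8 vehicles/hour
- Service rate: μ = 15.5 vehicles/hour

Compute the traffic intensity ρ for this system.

Server utilization: ρ = λ/μ
ρ = 12.8/15.5 = 0.8258
The server is busy 82.58% of the time.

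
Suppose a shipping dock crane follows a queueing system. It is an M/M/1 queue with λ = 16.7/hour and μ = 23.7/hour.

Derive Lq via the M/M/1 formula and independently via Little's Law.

Method 1 (direct): Lq = λ²/(μ(μ-λ)) = 278.89/(23.7 × 7.00) = 1.6811

Method 2 (Little's Law):
W = 1/(μ-λ) = 1/7.00 = 0.142857
Wq = W - 1/μ = 0.142857 - 0.0421941 = 0.100663
Lq = λWq = 16.7 × 0.100663 = 1.6811 ✔ (matches Method 1)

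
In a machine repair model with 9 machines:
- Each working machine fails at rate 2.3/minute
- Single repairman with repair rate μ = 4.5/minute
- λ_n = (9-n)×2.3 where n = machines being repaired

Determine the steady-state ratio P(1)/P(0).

P(1)/P(0) = ∏_{i=0}^{1-1} λ_i/μ_{i+1}
= (9-0)×2.3/4.5
= 4.6000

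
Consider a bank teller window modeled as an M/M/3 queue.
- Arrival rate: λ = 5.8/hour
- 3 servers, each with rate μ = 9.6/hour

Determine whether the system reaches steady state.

Stability requires ρ = λ/(cμ) < 1
ρ = 5.8/(3 × 9.6) = 5.8/28.80 = 0.2014
Since 0.2014 < 1, the system is STABLE.
The servers are busy 20.14% of the time.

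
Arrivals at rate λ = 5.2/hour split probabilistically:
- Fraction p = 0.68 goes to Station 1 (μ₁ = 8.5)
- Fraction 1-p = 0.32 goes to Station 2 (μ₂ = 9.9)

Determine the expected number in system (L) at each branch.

Effective rates: λ₁ = 5.2×0.68 = 3.536, λ₂ = 5.2×0.32 = 1.664
Station 1: ρ₁ = 3.536/8.5 = 0.4160, L₁ = ρ₁/(1-ρ₁) = 0.4160/(1-0.4160) = 0.7123
Station 2: ρ₂ = 1.664/9.9 = 0.16808, L₂ = ρ₂/(1-ρ₂) = 0.16808/(1-0.16808) = 0.2020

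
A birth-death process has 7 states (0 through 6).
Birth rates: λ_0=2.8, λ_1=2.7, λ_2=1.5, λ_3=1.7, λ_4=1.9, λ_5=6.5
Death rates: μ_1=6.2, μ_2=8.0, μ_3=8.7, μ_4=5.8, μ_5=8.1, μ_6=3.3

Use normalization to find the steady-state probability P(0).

Ratios P(n)/P(0) = (λ₀···λₙ₋₁)/(μ₁···μₙ):
P(1)/P(0) = (2.8)/(6.2) = 0.45161
P(2)/P(0) = (2.8×2.7)/(6.2×8.0) = 0.15242
P(3)/P(0) = (2.8×2.7×1.5)/(6.2×8.0×8.7) = 0.026279
P(4)/P(0) = (2.8×2.7×1.5×1.7)/(6.2×8.0×8.7×5.8) = 0.0077025
P(5)/P(0) = (2.8×2.7×1.5×1.7×1.9)/(6.2×8.0×8.7×5.8×8.1) = 0.0018068
P(6)/P(0) = (2.8×2.7×1.5×1.7×1.9×6.5)/(6.2×8.0×8.7×5.8×8.1×3.3) = 0.0035588

Normalization: ∑ P(n) = 1
P(0) × (1.0000 + 0.45161 + 0.15242 + 0.026279 + 0.0077025 + 0.0018068 + 0.0035588) = 1
P(0) × 1.6434 = 1
P(0) = 1/1.6434 = 0.6085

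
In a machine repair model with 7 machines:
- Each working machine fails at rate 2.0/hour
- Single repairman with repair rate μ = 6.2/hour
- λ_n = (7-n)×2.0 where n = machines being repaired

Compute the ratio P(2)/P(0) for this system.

P(2)/P(0) = ∏_{i=0}^{2-1} λ_i/μ_{i+1}
= (7-0)×2.0/6.2 × (7-1)×2.0/6.2
= 4.3704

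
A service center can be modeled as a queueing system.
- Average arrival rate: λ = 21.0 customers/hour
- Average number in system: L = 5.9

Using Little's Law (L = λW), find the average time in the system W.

Little's Law: L = λW, so W = L/λ
W = 5.9/21.0 = 0.2810 hours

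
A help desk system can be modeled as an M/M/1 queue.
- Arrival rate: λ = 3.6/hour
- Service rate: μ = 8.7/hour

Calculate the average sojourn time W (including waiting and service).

First, compute utilization: ρ = λ/μ = 3.6/8.7 = 0.4138
For M/M/1: W = 1/(μ-λ)
W = 1/(8.7-3.6) = 1/5.10
W = 0.1961 hours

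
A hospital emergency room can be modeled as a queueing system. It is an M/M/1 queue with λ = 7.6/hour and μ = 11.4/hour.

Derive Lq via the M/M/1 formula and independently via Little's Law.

Method 1 (direct): Lq = λ²/(μ(μ-λ)) = 57.76/(11.4 × 3.80) = 1.3333

Method 2 (Little's Law):
W = 1/(μ-λ) = 1/3.80 = 0.26316
Wq = W - 1/μ = 0.26316 - 0.087719 = 0.17544
Lq = λWq = 7.6 × 0.17544 = 1.3333 ✔ (matches Method 1)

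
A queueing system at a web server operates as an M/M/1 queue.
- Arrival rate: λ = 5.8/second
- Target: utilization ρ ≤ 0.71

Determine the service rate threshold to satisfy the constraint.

ρ = λ/μ, so μ = λ/ρ
μ ≥ 5.8/0.71 = 8.1690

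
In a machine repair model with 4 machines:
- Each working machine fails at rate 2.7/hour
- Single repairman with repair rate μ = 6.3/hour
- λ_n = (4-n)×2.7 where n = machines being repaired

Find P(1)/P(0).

P(1)/P(0) = ∏_{i=0}^{1-1} λ_i/μ_{i+1}
= (4-0)×2.7/6.3
= 1.7143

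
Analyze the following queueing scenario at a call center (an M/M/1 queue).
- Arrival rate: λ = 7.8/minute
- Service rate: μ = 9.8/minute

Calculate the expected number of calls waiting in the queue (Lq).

ρ = λ/μ = 7.8/9.8 = 0.7959
For M/M/1: Lq = λ²/(μ(μ-λ))
Lq = 60.84/(9.8 × 2.00)
Lq = 3.1041 calls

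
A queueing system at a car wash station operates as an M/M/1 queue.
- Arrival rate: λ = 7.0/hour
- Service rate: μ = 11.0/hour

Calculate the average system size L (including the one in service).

ρ = λ/μ = 7.0/11.0 = 0.6364
For M/M/1: L = λ/(μ-λ)
L = 7.0/(11.0-7.0) = 7.0/4.00
L = 1.7500 cars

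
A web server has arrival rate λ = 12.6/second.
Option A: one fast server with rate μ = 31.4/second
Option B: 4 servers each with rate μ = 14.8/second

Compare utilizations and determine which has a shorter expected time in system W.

Option A: single server μ = 31.4 (M/M/1)
  ρ_A = 12.6/31.4 = 0.4013
  W_A = 1/(μ-λ) = 1/(31.4-12.6) = 1/18.80 = 0.05319

Option B: 4 servers μ = 14.8 (M/M/4)
  ρ_B = λ/(cμ) = 12.6/(4×14.8) = 0.2128
  Offered load a = λ/μ = cρ = 12.6/14.8 = 0.8514
  P₀ = [ Σₙ₌₀^3 aⁿ/n! + a^4/(4!(1-ρ)) ]⁻¹
  Σ = a^0/0! + a^1/1! + a^2/2! + a^3/3! = 1.0000 + 0.8514 + 0.3624 + 0.1028 = 2.3166
  a^4/(4!(1-ρ)) = 0.52533/(24 × 0.78716) = 0.02781
  P₀ = 1/(2.3166 + 0.02781) = 0.4265
  Lq = P₀·a^4·ρ / (4!(1-ρ)²) = 0.42655 × 0.52533 × 0.21284 / (24 × 0.61962) = 0.003207
  Wq_B = Lq/λ = 0.003207/12.6 = 0.0002545
  W_B = Wq_B + 1/μ = 0.0002545 + 0.06757 = 0.06782

Since W_A = 0.05319 < W_B = 0.06782, Option A (single fast server) has the shorter time in system.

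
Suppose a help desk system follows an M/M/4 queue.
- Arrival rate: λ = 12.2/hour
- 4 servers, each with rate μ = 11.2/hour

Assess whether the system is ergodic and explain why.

Stability requires ρ = λ/(cμ) < 1
ρ = 12.2/(4 × 11.2) = 12.2/44.80 = 0.2723
Since 0.2723 < 1, the system is STABLE.
The servers are busy 27.23% of the time.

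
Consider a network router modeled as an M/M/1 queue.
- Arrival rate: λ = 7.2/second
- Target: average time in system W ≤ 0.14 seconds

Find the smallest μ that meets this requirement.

For M/M/1: W = 1/(μ-λ)
Need W ≤ 0.14, so 1/(μ-λ) ≤ 0.14
μ - λ ≥ 1/0.14 = 7.1429
μ ≥ 7.2 + 7.1429 = 14.3429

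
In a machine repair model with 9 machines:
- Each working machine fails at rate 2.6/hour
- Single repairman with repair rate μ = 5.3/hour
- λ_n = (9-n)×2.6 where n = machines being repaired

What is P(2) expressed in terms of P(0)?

P(2)/P(0) = ∏_{i=0}^{2-1} λ_i/μ_{i+1}
= (9-0)×2.6/5.3 × (9-1)×2.6/5.3
= 17.3272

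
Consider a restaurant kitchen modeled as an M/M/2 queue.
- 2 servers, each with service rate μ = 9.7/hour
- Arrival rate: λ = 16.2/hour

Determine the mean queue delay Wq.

Traffic intensity: ρ = λ/(cμ) = 16.2/(2×9.7) = 0.8351
Since ρ = 0.8351 < 1, system is stable.
Offered load a = λ/μ = cρ = 16.2/9.7 = 1.6701
P₀ = [ Σₙ₌₀^1 aⁿ/n! + a^2/(2!(1-ρ)) ]⁻¹
Σ = a^0/0! + a^1/1! = 1.0000 + 1.6701 = 2.6701
a^2/(2!(1-ρ)) = 2.78924/(2 × 0.164948) = 8.4549
P₀ = 1/(2.6701 + 8.4549) = 0.08989
Lq = P₀·a^2·ρ / (2!(1-ρ)²) = 0.08988764 × 2.789244 × 0.8350515 / (2 × 0.02720799) = 3.8475
Wq = Lq/λ = 3.8475/16.2 = 0.2375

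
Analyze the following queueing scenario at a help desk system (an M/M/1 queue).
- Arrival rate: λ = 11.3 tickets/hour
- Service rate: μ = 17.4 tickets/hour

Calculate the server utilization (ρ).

Server utilization: ρ = λ/μ
ρ = 11.3/17.4 = 0.6494
The server is busy 64.94% of the time.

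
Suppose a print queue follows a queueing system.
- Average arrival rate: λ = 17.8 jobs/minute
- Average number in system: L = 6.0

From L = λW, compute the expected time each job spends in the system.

Little's Law: L = λW, so W = L/λ
W = 6.0/17.8 = 0.3371 minutes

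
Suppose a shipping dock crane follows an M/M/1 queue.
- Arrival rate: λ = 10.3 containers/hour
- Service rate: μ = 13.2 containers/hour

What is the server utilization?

Server utilization: ρ = λ/μ
ρ = 10.3/13.2 = 0.7803
The server is busy 78.03% of the time.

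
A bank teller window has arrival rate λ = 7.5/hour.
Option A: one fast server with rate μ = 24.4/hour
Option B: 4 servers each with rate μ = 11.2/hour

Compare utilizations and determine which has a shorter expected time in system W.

Option A: single server μ = 24.4 (M/M/1)
  ρ_A = 7.5/24.4 = 0.3074
  W_A = 1/(μ-λ) = 1/(24.4-7.5) = 1/16.90 = 0.05917

Option B: 4 servers μ = 11.2 (M/M/4)
  ρ_B = λ/(cμ) = 7.5/(4×11.2) = 0.1674
  Offered load a = λ/μ = cρ = 7.5/11.2 = 0.6696
  P₀ = [ Σₙ₌₀^3 aⁿ/n! + a^4/(4!(1-ρ)) ]⁻¹
  Σ = a^0/0! + a^1/1! + a^2/2! + a^3/3! = 1.0000 + 0.6696 + 0.2242 + 0.05005 = 1.9439
  a^4/(4!(1-ρ)) = 0.2011/(24 × 0.8326) = 0.01006
  P₀ = 1/(1.9439 + 0.01006) = 0.5118
  Lq = P₀·a^4·ρ / (4!(1-ρ)²) = 0.5118 × 0.2011 × 0.1674 / (24 × 0.6932) = 0.001036
  Wq_B = Lq/λ = 0.0010355/7.5 = 0.00013807
  W_B = Wq_B + 1/μ = 0.00013807 + 0.089286 = 0.08942

Since W_A = 0.05917 < W_B = 0.08942, Option A (single fast server) has the shorter time in system.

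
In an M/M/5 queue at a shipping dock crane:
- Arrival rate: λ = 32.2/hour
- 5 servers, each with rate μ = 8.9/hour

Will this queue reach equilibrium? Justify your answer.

Stability requires ρ = λ/(cμ) < 1
ρ = 32.2/(5 × 8.9) = 32.2/44.50 = 0.7236
Since 0.7236 < 1, the system is STABLE.
The servers are busy 72.36% of the time.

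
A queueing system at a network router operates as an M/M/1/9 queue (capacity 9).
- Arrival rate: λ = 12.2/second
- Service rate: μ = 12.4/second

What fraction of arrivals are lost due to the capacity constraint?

ρ = λ/μ = 12.2/12.4 = 0.98387
P₀ = (1-ρ)/(1-ρ^(K+1)) = (1-0.98387)/(1-0.98387^10) = 0.01613/0.1501 = 0.1075
P_K = P₀×ρ^K = 0.10747 × 0.98387^9 = 0.10747 × 0.86385 = 0.09284
Blocking probability = 9.28%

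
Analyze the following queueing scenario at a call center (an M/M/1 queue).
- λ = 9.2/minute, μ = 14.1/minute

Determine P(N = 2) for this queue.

ρ = λ/μ = 9.2/14.1 = 0.65248
P(n) = (1-ρ)ρⁿ
P(2) = (1-0.65248) × 0.65248^2
P(2) = 0.3475 × 0.4257
P(2) = 0.1479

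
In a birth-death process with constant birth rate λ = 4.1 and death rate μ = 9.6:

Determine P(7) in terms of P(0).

For constant rates: P(n)/P(0) = (λ/μ)^n
P(7)/P(0) = (4.1/9.6)^7 = 0.4271^7 = 0.002592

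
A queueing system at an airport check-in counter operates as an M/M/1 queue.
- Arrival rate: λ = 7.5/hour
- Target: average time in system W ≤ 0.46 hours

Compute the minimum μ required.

For M/M/1: W = 1/(μ-λ)
Need W ≤ 0.46, so 1/(μ-λ) ≤ 0.46
μ - λ ≥ 1/0.46 = 2.1739
μ ≥ 7.5 + 2.1739 = 9.6739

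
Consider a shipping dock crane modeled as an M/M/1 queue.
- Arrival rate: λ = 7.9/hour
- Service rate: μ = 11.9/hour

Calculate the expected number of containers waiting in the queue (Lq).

ρ = λ/μ = 7.9/11.9 = 0.6639
For M/M/1: Lq = λ²/(μ(μ-λ))
Lq = 62.41/(11.9 × 4.00)
Lq = 1.3111 containers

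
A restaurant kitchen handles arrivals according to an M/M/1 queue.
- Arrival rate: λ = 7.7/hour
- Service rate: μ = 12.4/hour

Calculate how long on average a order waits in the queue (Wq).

First, compute utilization: ρ = λ/μ = 7.7/12.4 = 0.6210
For M/M/1: Wq = λ/(μ(μ-λ))
Wq = 7.7/(12.4 × (12.4-7.7))
Wq = 7.7/(12.4 × 4.70)
Wq = 0.1321 hours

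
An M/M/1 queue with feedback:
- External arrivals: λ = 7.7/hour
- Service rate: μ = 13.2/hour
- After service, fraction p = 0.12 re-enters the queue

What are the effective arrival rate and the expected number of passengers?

Effective arrival rate: λ_eff = λ/(1-p) = 7.7/(1-0.12) = 7.7/0.88 = 8.7500
ρ = λ_eff/μ = 8.7500/13.2 = 0.66288
L = ρ/(1-ρ) = 0.66288/(1-0.66288) = 1.9663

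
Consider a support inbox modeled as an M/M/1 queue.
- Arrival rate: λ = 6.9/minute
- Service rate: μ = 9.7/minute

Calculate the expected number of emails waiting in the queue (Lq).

ρ = λ/μ = 6.9/9.7 = 0.7113
For M/M/1: Lq = λ²/(μ(μ-λ))
Lq = 47.61/(9.7 × 2.80)
Lq = 1.7529 emails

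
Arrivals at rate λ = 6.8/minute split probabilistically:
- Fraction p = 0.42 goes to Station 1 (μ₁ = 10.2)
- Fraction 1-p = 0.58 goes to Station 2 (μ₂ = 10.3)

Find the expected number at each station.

Effective rates: λ₁ = 6.8×0.42 = 2.856, λ₂ = 6.8×0.58 = 3.944
Station 1: ρ₁ = 2.856/10.2 = 0.2800, L₁ = ρ₁/(1-ρ₁) = 0.2800/(1-0.2800) = 0.3889
Station 2: ρ₂ = 3.944/10.3 = 0.3829, L₂ = ρ₂/(1-ρ₂) = 0.3829/(1-0.3829) = 0.6205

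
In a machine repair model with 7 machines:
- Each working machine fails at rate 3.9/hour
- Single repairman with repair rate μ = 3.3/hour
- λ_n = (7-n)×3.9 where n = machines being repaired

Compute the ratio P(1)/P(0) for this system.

P(1)/P(0) = ∏_{i=0}^{1-1} λ_i/μ_{i+1}
= (7-0)×3.9/3.3
= 8.2727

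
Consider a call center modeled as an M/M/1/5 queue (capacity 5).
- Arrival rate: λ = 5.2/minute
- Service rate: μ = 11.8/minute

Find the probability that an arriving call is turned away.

ρ = λ/μ = 5.2/11.8 = 0.44068
P₀ = (1-ρ)/(1-ρ^(K+1)) = (1-0.44068)/(1-0.44068^6) = 0.5593/0.9927 = 0.5634
P_K = P₀×ρ^K = 0.5634 × 0.44068^5 = 0.5634 × 0.01662 = 0.009364
Blocking probability = 0.94%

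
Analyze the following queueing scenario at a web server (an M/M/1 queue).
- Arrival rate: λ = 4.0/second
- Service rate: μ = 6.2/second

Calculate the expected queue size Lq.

ρ = λ/μ = 4.0/6.2 = 0.6452
For M/M/1: Lq = λ²/(μ(μ-λ))
Lq = 16.00/(6.2 × 2.20)
Lq = 1.1730 requests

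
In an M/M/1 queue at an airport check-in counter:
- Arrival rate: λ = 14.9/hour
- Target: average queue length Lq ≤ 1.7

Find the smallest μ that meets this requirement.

For M/M/1: Lq = λ²/(μ(μ-λ))
Need Lq ≤ 1.7, i.e. μ(μ-λ) ≥ λ²/1.7
μ² - 14.9μ - 222.01/1.7 ≥ 0  →  μ² - 14.9μ - 130.59412 ≥ 0
Quadratic formula (positive root): μ = [λ + √(λ² + 4×130.59412)]/2
Discriminant: 222.01 + 4×130.59412 = 744.3865, √744.3865 = 27.2834
μ ≥ (14.9 + 27.2834)/2 = 21.0917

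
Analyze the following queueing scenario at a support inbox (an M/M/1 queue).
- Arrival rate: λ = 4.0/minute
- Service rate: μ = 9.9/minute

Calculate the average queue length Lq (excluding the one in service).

ρ = λ/μ = 4.0/9.9 = 0.4040
For M/M/1: Lq = λ²/(μ(μ-λ))
Lq = 16.00/(9.9 × 5.90)
Lq = 0.2739 emails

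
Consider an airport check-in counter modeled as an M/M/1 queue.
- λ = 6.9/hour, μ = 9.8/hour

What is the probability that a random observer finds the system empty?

ρ = λ/μ = 6.9/9.8 = 0.7041
P(0) = 1 - ρ = 1 - 0.7041 = 0.2959
The server is idle 29.59% of the time.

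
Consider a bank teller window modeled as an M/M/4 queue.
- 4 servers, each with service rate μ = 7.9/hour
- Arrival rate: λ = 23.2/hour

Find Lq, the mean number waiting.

Traffic intensity: ρ = λ/(cμ) = 23.2/(4×7.9) = 0.7342
Since ρ = 0.7342 < 1, system is stable.
Offered load a = λ/μ = cρ = 23.2/7.9 = 2.9367
P₀ = [ Σₙ₌₀^3 aⁿ/n! + a^4/(4!(1-ρ)) ]⁻¹
Σ = a^0/0! + a^1/1! + a^2/2! + a^3/3! = 1.0000 + 2.9367 + 4.3121 + 4.2212 = 12.4700
a^4/(4!(1-ρ)) = 74.3778/(24 × 0.265823) = 11.6584
P₀ = 1/(12.4700 + 11.6584) = 0.04144
Lq = P₀·a^4·ρ / (4!(1-ρ)²) = 0.041445 × 74.3778 × 0.73418 / (24 × 0.070662) = 1.3345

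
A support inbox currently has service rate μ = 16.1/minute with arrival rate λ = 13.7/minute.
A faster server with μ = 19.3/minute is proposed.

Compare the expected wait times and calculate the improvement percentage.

System 1: ρ₁ = 13.7/16.1 = 0.8509, W₁ = 1/(16.1-13.7) = 0.4167
System 2: ρ₂ = 13.7/19.3 = 0.7098, W₂ = 1/(19.3-13.7) = 0.1786
Improvement: (W₁-W₂)/W₁ = (0.4167-0.1786)/0.4167 = 57.14%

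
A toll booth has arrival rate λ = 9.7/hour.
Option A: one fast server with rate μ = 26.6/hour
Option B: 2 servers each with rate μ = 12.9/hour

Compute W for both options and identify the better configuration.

Option A: single server μ = 26.6 (M/M/1)
  ρ_A = 9.7/26.6 = 0.3647
  W_A = 1/(μ-λ) = 1/(26.6-9.7) = 1/16.90 = 0.05917

Option B: 2 servers μ = 12.9 (M/M/2)
  ρ_B = λ/(cμ) = 9.7/(2×12.9) = 0.3760
  Offered load a = λ/μ = cρ = 9.7/12.9 = 0.7519
  P₀ = [ Σₙ₌₀^1 aⁿ/n! + a^2/(2!(1-ρ)) ]⁻¹
  Σ = a^0/0! + a^1/1! = 1.0000 + 0.7519 = 1.7519
  a^2/(2!(1-ρ)) = 0.5654/(2 × 0.6240) = 0.4530
  P₀ = 1/(1.7519 + 0.4530) = 0.4535
  Lq = P₀·a^2·ρ / (2!(1-ρ)²) = 0.4535 × 0.5654 × 0.3760 / (2 × 0.3894) = 0.1238
  Wq_B = Lq/λ = 0.1238/9.7 = 0.01276
  W_B = Wq_B + 1/μ = 0.01276 + 0.07752 = 0.09028

Since W_A = 0.05917 < W_B = 0.09028, Option A (single fast server) has the shorter time in system.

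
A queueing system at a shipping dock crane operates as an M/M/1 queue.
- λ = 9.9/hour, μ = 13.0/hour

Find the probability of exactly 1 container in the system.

ρ = λ/μ = 9.9/13.0 = 0.7615
P(n) = (1-ρ)ρⁿ
P(1) = (1-0.7615) × 0.7615^1
P(1) = 0.2385 × 0.7615
P(1) = 0.1816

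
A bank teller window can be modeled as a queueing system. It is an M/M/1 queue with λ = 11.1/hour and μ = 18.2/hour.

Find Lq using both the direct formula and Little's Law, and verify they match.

Method 1 (direct): Lq = λ²/(μ(μ-λ)) = 123.21/(18.2 × 7.10) = 0.9535

Method 2 (Little's Law):
W = 1/(μ-λ) = 1/7.10 = 0.140845
Wq = W - 1/μ = 0.140845 - 0.0549451 = 0.08590
Lq = λWq = 11.1 × 0.08590 = 0.9535 ✔ (matches Method 1)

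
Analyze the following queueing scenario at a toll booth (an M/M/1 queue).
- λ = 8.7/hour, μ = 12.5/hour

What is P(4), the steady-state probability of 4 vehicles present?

ρ = λ/μ = 8.7/12.5 = 0.6960
P(n) = (1-ρ)ρⁿ
P(4) = (1-0.6960) × 0.6960^4
P(4) = 0.30400 × 0.23466
P(4) = 0.07134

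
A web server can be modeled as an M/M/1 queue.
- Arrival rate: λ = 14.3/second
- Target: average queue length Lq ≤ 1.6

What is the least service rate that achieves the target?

For M/M/1: Lq = λ²/(μ(μ-λ))
Need Lq ≤ 1.6, i.e. μ(μ-λ) ≥ λ²/1.6
μ² - 14.3μ - 204.49/1.6 ≥ 0  →  μ² - 14.3μ - 127.80625 ≥ 0
Quadratic formula (positive root): μ = [λ + √(λ² + 4×127.80625)]/2
Discriminant: 204.49 + 4×127.80625 = 715.7150, √715.7150 = 26.75285
μ ≥ (14.3 + 26.75285)/2 = 20.5264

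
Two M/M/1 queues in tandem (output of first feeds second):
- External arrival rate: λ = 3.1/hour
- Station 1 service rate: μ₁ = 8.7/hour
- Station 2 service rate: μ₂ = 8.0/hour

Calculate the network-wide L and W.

By Jackson's theorem, each station behaves as independent M/M/1.
Station 1: ρ₁ = 3.1/8.7 = 0.3563, L₁ = ρ₁/(1-ρ₁) = λ/(μ₁-λ) = 3.1/5.60 = 0.55357
Station 2: ρ₂ = 3.1/8.0 = 0.3875, L₂ = ρ₂/(1-ρ₂) = λ/(μ₂-λ) = 3.1/4.90 = 0.63265
Total: L = L₁ + L₂ = 0.55357 + 0.63265 = 1.18622
W = L/λ = 1.18622/3.1 = 0.3827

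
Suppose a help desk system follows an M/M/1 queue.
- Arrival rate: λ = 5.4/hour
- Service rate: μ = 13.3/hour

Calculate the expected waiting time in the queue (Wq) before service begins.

First, compute utilization: ρ = λ/μ = 5.4/13.3 = 0.4060
For M/M/1: Wq = λ/(μ(μ-λ))
Wq = 5.4/(13.3 × (13.3-5.4))
Wq = 5.4/(13.3 × 7.90)
Wq = 0.05139 hours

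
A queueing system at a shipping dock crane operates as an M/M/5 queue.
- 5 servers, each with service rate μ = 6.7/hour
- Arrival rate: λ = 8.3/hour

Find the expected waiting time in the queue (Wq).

Traffic intensity: ρ = λ/(cμ) = 8.3/(5×6.7) = 0.2478
Since ρ = 0.2478 < 1, system is stable.
Offered load a = λ/μ = cρ = 8.3/6.7 = 1.2388
P₀ = [ Σₙ₌₀^4 aⁿ/n! + a^5/(5!(1-ρ)) ]⁻¹
Σ = a^0/0! + a^1/1! + a^2/2! + a^3/3! + a^4/4! = 1.0000 + 1.2388 + 0.7673 + 0.3169 + 0.09813 = 3.4211
a^5/(5!(1-ρ)) = 2.9175/(120 × 0.7522) = 0.03232
P₀ = 1/(3.4211 + 0.03232) = 0.2896
Lq = P₀·a^5·ρ / (5!(1-ρ)²) = 0.2896 × 2.9175 × 0.2478 / (120 × 0.5659) = 0.003083
Wq = Lq/λ = 0.003083/8.3 = 0.0003714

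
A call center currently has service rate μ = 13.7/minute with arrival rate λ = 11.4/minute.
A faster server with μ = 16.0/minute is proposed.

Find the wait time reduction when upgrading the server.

System 1: ρ₁ = 11.4/13.7 = 0.8321, W₁ = 1/(13.7-11.4) = 0.4348
System 2: ρ₂ = 11.4/16.0 = 0.7125, W₂ = 1/(16.0-11.4) = 0.2174
Improvement: (W₁-W₂)/W₁ = (0.4348-0.2174)/0.4348 = 50.00%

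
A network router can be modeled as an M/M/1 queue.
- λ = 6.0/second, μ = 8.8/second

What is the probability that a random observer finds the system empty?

ρ = λ/μ = 6.0/8.8 = 0.6818
P(0) = 1 - ρ = 1 - 0.6818 = 0.3182
The server is idle 31.82% of the time.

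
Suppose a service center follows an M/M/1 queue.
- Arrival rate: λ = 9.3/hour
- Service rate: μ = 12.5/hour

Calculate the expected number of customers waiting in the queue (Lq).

ρ = λ/μ = 9.3/12.5 = 0.7440
For M/M/1: Lq = λ²/(μ(μ-λ))
Lq = 86.49/(12.5 × 3.20)
Lq = 2.1623 customers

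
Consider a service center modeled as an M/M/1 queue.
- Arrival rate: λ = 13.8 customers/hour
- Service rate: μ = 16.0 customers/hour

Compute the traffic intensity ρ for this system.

Server utilization: ρ = λ/μ
ρ = 13.8/16.0 = 0.8625
The server is busy 86.25% of the time.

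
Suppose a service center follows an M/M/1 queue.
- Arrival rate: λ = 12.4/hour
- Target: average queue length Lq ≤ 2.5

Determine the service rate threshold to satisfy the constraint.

For M/M/1: Lq = λ²/(μ(μ-λ))
Need Lq ≤ 2.5, i.e. μ(μ-λ) ≥ λ²/2.5
μ² - 12.4μ - 153.76/2.5 ≥ 0  →  μ² - 12.4μ - 61.5040 ≥ 0
Quadratic formula (positive root): μ = [λ + √(λ² + 4×61.5040)]/2
Discriminant: 153.76 + 4×61.5040 = 399.7760, √399.7760 = 19.9944
μ ≥ (12.4 + 19.9944)/2 = 16.1972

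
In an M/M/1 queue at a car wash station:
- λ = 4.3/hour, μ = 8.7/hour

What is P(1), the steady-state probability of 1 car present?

ρ = λ/μ = 4.3/8.7 = 0.4943
P(n) = (1-ρ)ρⁿ
P(1) = (1-0.4943) × 0.4943^1
P(1) = 0.5057 × 0.4943
P(1) = 0.2500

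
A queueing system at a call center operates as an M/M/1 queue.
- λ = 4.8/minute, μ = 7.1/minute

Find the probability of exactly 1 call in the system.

ρ = λ/μ = 4.8/7.1 = 0.6761
P(n) = (1-ρ)ρⁿ
P(1) = (1-0.6761) × 0.6761^1
P(1) = 0.3239 × 0.6761
P(1) = 0.2190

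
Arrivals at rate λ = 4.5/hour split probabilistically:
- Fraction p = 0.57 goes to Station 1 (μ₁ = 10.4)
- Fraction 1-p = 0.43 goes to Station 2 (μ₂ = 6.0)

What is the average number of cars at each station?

Effective rates: λ₁ = 4.5×0.57 = 2.565, λ₂ = 4.5×0.43 = 1.935
Station 1: ρ₁ = 2.565/10.4 = 0.24663, L₁ = ρ₁/(1-ρ₁) = 0.24663/(1-0.24663) = 0.3274
Station 2: ρ₂ = 1.935/6.0 = 0.3225, L₂ = ρ₂/(1-ρ₂) = 0.3225/(1-0.3225) = 0.4760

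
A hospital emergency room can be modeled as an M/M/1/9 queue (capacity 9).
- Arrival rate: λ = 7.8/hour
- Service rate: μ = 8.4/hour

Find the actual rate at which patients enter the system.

ρ = λ/μ = 7.8/8.4 = 0.92857
P₀ = (1-ρ)/(1-ρ^(K+1)) = (1-0.92857)/(1-0.92857^10) = 0.07143/0.5234 = 0.1365
P_K = P₀×ρ^K = 0.13647 × 0.92857^9 = 0.13647 × 0.51325 = 0.07004
λ_eff = λ(1-P_K) = 7.8 × (1 - 0.07004) = 7.8 × 0.92996 = 7.2537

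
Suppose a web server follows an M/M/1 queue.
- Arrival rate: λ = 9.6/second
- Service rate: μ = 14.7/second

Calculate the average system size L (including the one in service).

ρ = λ/μ = 9.6/14.7 = 0.6531
For M/M/1: L = λ/(μ-λ)
L = 9.6/(14.7-9.6) = 9.6/5.10
L = 1.8824 requests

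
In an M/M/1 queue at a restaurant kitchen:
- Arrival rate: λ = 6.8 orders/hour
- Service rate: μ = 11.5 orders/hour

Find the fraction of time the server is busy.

Server utilization: ρ = λ/μ
ρ = 6.8/11.5 = 0.5913
The server is busy 59.13% of the time.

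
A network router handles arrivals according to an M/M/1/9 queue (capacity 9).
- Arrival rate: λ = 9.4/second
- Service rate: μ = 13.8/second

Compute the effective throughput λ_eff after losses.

ρ = λ/μ = 9.4/13.8 = 0.68116
P₀ = (1-ρ)/(1-ρ^(K+1)) = (1-0.68116)/(1-0.68116^10) = 0.3188/0.9785 = 0.3258
P_K = P₀×ρ^K = 0.3258 × 0.68116^9 = 0.3258 × 0.03157 = 0.01029
λ_eff = λ(1-P_K) = 9.4 × (1 - 0.01029) = 9.4 × 0.98971 = 9.3033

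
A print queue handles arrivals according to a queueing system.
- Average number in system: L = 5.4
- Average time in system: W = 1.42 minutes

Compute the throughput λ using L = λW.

Little's Law: L = λW, so λ = L/W
λ = 5.4/1.42 = 3.8028 jobs/minute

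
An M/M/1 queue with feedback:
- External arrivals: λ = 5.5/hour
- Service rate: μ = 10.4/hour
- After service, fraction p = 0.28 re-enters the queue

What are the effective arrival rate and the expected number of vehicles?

Effective arrival rate: λ_eff = λ/(1-p) = 5.5/(1-0.28) = 5.5/0.72 = 7.6389
ρ = λ_eff/μ = 7.6389/10.4 = 0.73451
L = ρ/(1-ρ) = 0.73451/(1-0.73451) = 2.7666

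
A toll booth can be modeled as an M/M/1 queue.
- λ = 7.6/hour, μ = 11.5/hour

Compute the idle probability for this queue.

ρ = λ/μ = 7.6/11.5 = 0.6609
P(0) = 1 - ρ = 1 - 0.6609 = 0.3391
The server is idle 33.91% of the time.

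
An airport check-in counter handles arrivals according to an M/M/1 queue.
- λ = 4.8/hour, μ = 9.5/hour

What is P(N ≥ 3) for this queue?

ρ = λ/μ = 4.8/9.5 = 0.5053
P(N ≥ n) = ρⁿ
P(N ≥ 3) = 0.5053^3
P(N ≥ 3) = 0.1290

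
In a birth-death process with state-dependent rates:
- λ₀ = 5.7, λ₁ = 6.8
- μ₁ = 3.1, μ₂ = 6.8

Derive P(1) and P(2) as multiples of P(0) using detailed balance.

Balance equations:
State 0: λ₀P₀ = μ₁P₁ → P₁ = (λ₀/μ₁)P₀ = (5.7/3.1)P₀ = 1.8387P₀
State 1: P₂ = (λ₀λ₁)/(μ₁μ₂)P₀ = (5.7×6.8)/(3.1×6.8)P₀ = 1.8387P₀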